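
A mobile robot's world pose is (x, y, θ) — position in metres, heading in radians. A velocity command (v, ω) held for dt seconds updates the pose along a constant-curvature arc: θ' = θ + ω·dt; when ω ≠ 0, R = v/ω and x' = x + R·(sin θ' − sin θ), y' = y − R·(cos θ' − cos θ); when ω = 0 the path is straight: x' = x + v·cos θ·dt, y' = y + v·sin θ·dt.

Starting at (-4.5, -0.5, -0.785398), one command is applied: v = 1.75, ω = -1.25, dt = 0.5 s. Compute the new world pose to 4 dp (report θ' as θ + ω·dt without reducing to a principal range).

θ' = -0.7854 + -1.25·0.5 = -1.4104
R = v/ω = 1.75/-1.25 = -1.4000
x' = -4.5 + -1.4000·(sin -1.4104 − sin -0.7854) = -4.1079
y' = -0.5 − -1.4000·(cos -1.4104 − cos -0.7854) = -1.2664

(-4.1079, -1.2664, -1.4104)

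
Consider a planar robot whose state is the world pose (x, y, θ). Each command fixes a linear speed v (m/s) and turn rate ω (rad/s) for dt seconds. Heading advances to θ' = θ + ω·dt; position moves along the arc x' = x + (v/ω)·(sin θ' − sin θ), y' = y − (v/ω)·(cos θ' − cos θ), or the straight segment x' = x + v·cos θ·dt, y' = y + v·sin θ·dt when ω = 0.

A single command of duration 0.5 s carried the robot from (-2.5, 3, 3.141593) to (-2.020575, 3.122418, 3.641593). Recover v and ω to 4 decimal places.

Δθ = 3.641593 − 3.141593 = 0.500000
ω = Δθ/dt = 0.500000/0.5 = 1.0000
R = Δx/(sin θ' − sin θ) = -1.0000
v = R·ω = -1.0000·1.0000 = -1.0000

v = -1.0000, ω = 1.0000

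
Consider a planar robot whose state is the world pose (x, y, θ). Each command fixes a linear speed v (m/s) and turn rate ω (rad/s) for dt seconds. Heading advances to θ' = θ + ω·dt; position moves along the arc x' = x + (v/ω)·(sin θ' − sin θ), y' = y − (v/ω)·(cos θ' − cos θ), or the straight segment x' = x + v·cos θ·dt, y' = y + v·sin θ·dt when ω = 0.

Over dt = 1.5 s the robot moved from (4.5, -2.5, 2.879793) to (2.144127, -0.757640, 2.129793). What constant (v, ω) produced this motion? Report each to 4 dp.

Δθ = 2.129793 − 2.879793 = -0.750000
ω = Δθ/dt = -0.750000/1.5 = -0.5000
R = Δx/(sin θ' − sin θ) = -4.0000
v = R·ω = -4.0000·-0.5000 = 2.0000

v = 2.0000, ω = -0.5000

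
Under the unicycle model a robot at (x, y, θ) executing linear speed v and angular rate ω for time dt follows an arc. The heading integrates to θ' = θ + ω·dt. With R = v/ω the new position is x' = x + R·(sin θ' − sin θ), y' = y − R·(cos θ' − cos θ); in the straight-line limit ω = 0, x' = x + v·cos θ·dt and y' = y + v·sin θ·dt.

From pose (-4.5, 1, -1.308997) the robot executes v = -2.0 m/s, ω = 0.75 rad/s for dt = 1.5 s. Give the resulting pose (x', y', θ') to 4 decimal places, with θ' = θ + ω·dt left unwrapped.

θ' = -1.3090 + 0.75·1.5 = -0.1840
R = v/ω = -2.0/0.75 = -2.6667
x' = -4.5 + -2.6667·(sin -0.1840 − sin -1.3090) = -6.5879
y' = 1 − -2.6667·(cos -0.1840 − cos -1.3090) = 2.9315

(-6.5879, 2.9315, -0.1840)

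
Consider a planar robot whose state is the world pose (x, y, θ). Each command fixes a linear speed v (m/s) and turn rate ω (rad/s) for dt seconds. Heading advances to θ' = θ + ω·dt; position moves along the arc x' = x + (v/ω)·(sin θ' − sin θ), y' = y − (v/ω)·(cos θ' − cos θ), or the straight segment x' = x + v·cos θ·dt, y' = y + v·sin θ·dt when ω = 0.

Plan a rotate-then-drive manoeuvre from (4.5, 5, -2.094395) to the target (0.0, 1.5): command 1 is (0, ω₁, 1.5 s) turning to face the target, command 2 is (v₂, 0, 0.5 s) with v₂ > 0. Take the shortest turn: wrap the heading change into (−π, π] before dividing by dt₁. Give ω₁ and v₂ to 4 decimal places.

ω₁ = -0.2574, v₂ = 11.4018

heading to target = atan2(1.5−5, 0−4.5) = -2.4805
Δθ = wrap(-2.4805 − -2.0944) = -0.3862; ω₁ = Δθ/dt₁ = -0.2574
distance = √((0−4.5)² + (1.5−5)²) = 5.7009; v₂ = distance/dt₂ = 11.4018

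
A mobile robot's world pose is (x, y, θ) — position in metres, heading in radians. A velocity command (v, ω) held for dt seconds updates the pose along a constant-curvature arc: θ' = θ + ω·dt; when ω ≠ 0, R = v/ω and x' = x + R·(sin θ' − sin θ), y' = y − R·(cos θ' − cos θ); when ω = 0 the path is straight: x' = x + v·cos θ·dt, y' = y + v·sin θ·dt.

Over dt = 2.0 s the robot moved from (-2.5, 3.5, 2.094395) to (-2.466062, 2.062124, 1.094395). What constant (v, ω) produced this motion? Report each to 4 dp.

Δθ = 1.094395 − 2.094395 = -1.000000
ω = Δθ/dt = -1.000000/2.0 = -0.5000
R = −Δy/(cos θ' − cos θ) = 1.5000
v = R·ω = 1.5000·-0.5000 = -0.7500

v = -0.7500, ω = -0.5000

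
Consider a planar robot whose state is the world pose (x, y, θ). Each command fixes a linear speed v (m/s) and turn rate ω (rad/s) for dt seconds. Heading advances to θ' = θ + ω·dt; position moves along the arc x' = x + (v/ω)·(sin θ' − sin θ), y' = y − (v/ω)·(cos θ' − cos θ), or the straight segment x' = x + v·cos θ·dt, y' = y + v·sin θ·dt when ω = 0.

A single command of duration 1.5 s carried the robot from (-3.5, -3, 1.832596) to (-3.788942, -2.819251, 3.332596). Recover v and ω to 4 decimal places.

Δθ = 3.332596 − 1.832596 = 1.500000
ω = Δθ/dt = 1.500000/1.5 = 1.0000
R = Δx/(sin θ' − sin θ) = 0.2500
v = R·ω = 0.2500·1.0000 = 0.2500

v = 0.2500, ω = 1.0000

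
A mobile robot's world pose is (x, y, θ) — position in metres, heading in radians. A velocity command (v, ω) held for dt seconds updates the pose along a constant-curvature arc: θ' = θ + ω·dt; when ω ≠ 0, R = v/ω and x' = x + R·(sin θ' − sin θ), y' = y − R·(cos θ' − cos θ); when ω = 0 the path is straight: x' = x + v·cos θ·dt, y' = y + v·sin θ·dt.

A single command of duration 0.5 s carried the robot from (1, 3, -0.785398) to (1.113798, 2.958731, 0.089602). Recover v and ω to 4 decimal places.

v = 0.2500, ω = 1.7500

Δθ = 0.089602 − -0.785398 = 0.875000
ω = Δθ/dt = 0.875000/0.5 = 1.7500
R = Δx/(sin θ' − sin θ) = 0.1429
v = R·ω = 0.1429·1.7500 = 0.2500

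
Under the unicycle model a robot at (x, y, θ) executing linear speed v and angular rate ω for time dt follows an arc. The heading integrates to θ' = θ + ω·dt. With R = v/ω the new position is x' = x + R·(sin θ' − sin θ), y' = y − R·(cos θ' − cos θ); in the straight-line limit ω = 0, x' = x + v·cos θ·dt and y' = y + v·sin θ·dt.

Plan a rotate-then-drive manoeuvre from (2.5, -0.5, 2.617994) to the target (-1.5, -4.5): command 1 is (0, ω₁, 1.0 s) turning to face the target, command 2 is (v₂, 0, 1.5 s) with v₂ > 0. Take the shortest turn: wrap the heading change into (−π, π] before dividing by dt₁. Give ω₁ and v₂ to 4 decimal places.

ω₁ = 1.3090, v₂ = 3.7712

heading to target = atan2(-4.5−-0.5, -1.5−2.5) = -2.3562
Δθ = wrap(-2.3562 − 2.6180) = 1.3090; ω₁ = Δθ/dt₁ = 1.3090
distance = √((-1.5−2.5)² + (-4.5−-0.5)²) = 5.6569; v₂ = distance/dt₂ = 3.7712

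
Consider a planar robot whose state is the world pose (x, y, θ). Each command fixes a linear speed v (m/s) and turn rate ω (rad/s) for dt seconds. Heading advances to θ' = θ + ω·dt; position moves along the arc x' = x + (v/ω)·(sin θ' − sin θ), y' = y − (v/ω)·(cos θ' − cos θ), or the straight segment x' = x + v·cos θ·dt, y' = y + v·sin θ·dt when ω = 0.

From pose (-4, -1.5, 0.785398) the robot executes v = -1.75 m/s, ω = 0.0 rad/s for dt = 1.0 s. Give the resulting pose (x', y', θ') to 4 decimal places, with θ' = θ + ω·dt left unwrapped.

θ' = 0.7854 + 0.0·1.0 = 0.7854
ω = 0 → straight: x' = -4 + -1.75·cos(0.7854)·1.0 = -5.2374
y' = -1.5 + -1.75·sin(0.7854)·1.0 = -2.7374

(-5.2374, -2.7374, 0.7854)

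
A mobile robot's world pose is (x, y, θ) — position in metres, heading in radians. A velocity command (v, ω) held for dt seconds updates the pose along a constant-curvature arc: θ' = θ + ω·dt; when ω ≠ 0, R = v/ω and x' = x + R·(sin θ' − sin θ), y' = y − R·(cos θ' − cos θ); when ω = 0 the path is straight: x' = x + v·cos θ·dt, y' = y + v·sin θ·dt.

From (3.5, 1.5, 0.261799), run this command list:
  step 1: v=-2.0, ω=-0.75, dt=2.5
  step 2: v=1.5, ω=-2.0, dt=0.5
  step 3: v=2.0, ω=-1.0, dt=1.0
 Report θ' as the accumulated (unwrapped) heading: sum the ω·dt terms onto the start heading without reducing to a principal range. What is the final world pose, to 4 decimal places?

step 1: θ'=-1.6132 (R=2.6667) → pose (0.1455, 4.1888, -1.6132)
step 2: θ'=-2.6132 (R=-0.7500) → pose (-0.2257, 3.5729, -2.6132)
step 3: θ'=-3.6132 (R=-2.0000) → pose (-2.1426, 3.5185, -3.6132)

(-2.1426, 3.5185, -3.6132)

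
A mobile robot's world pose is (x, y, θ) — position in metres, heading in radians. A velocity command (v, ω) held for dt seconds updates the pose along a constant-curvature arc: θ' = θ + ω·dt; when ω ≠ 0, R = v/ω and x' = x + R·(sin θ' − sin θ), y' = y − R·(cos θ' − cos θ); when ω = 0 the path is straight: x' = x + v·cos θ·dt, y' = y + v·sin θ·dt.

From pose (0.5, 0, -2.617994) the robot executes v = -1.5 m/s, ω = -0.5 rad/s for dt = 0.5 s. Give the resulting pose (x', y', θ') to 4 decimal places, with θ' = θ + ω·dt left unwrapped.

(1.1894, 0.2903, -2.8680)

θ' = -2.6180 + -0.5·0.5 = -2.8680
R = v/ω = -1.5/-0.5 = 3.0000
x' = 0.5 + 3.0000·(sin -2.8680 − sin -2.6180) = 1.1894
y' = 0 − 3.0000·(cos -2.8680 − cos -2.6180) = 0.2903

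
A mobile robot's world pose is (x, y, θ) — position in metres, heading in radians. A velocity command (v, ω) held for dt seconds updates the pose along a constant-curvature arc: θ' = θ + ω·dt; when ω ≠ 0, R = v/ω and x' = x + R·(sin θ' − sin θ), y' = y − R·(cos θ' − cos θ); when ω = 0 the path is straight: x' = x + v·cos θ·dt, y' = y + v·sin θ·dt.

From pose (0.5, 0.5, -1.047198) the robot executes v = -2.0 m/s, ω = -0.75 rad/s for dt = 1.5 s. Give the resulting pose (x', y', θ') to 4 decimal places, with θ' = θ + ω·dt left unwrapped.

θ' = -1.0472 + -0.75·1.5 = -2.1722
R = v/ω = -2.0/-0.75 = 2.6667
x' = 0.5 + 2.6667·(sin -2.1722 − sin -1.0472) = 0.6106
y' = 0.5 − 2.6667·(cos -2.1722 − cos -1.0472) = 3.3421

(0.6106, 3.3421, -2.1722)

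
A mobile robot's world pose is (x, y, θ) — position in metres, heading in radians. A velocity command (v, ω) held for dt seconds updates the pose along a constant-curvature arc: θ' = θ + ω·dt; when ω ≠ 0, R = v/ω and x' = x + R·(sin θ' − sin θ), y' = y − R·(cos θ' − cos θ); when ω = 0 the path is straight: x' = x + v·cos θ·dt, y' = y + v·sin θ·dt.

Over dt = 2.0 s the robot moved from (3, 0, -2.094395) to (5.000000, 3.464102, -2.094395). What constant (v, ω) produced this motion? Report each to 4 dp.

v = -2.0000, ω = 0.0000

Δθ = -2.094395 − -2.094395 = 0.000000
ω = Δθ/dt = 0.000000/2.0 = 0.0000
ω = 0 → v = (Δx·cos θ + Δy·sin θ)/dt = -2.0000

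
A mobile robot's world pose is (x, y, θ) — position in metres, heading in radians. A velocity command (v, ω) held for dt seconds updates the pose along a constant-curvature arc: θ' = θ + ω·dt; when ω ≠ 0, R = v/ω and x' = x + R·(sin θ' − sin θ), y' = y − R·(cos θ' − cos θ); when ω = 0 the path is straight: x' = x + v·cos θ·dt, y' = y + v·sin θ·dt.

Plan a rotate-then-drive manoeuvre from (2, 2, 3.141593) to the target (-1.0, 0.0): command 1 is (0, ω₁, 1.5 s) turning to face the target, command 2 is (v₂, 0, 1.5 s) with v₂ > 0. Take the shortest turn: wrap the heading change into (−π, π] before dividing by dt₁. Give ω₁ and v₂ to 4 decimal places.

heading to target = atan2(0−2, -1−2) = -2.5536
Δθ = wrap(-2.5536 − 3.1416) = 0.5880; ω₁ = Δθ/dt₁ = 0.3920
distance = √((-1−2)² + (0−2)²) = 3.6056; v₂ = distance/dt₂ = 2.4037

ω₁ = 0.3920, v₂ = 2.4037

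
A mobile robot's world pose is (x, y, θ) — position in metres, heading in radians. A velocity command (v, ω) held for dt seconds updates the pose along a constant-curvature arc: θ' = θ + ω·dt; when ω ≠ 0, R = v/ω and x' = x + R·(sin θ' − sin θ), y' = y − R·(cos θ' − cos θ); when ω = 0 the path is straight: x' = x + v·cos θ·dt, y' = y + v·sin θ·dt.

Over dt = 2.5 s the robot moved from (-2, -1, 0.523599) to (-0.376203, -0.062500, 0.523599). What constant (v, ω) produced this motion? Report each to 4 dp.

Δθ = 0.523599 − 0.523599 = 0.000000
ω = Δθ/dt = 0.000000/2.5 = 0.0000
ω = 0 → v = (Δx·cos θ + Δy·sin θ)/dt = 0.7500

v = 0.7500, ω = 0.0000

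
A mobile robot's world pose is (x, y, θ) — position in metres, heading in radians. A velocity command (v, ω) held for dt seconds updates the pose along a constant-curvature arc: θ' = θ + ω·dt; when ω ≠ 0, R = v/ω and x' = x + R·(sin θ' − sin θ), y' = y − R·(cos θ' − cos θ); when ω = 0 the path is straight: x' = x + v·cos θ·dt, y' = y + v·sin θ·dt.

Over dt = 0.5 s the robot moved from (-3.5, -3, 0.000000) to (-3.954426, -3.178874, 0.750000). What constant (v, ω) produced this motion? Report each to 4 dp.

v = -1.0000, ω = 1.5000

Δθ = 0.750000 − 0.000000 = 0.750000
ω = Δθ/dt = 0.750000/0.5 = 1.5000
R = Δx/(sin θ' − sin θ) = -0.6667
v = R·ω = -0.6667·1.5000 = -1.0000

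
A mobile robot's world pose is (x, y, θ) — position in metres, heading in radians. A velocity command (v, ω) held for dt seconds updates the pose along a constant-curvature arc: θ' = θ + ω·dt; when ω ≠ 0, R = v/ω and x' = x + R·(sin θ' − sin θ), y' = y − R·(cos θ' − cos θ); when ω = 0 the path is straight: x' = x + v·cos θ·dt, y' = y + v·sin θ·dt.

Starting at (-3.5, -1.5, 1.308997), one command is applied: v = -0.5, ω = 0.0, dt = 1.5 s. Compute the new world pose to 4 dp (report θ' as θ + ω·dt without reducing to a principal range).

θ' = 1.3090 + 0.0·1.5 = 1.3090
ω = 0 → straight: x' = -3.5 + -0.5·cos(1.3090)·1.5 = -3.6941
y' = -1.5 + -0.5·sin(1.3090)·1.5 = -2.2244

(-3.6941, -2.2244, 1.3090)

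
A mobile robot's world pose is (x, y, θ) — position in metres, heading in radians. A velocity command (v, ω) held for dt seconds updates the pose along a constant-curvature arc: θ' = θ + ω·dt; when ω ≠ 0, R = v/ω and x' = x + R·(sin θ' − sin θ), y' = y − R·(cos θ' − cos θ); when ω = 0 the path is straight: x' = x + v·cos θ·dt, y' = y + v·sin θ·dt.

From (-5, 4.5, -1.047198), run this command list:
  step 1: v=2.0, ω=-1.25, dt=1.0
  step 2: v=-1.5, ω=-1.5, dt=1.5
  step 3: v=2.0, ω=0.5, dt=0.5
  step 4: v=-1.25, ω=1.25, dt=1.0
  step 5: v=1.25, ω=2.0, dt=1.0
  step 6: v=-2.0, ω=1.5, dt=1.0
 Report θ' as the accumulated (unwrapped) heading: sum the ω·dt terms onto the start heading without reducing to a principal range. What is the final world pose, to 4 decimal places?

step 1: θ'=-2.2972 (R=-1.6000) → pose (-5.1895, 2.6373, -2.2972)
step 2: θ'=-4.5472 (R=1.0000) → pose (-3.4556, 2.1376, -4.5472)
step 3: θ'=-4.2972 (R=4.0000) → pose (-3.7410, 3.0933, -4.2972)
step 4: θ'=-3.0472 (R=-1.0000) → pose (-2.7317, 2.5011, -3.0472)
step 5: θ'=-1.0472 (R=0.6250) → pose (-3.2140, 1.5664, -1.0472)
step 6: θ'=0.4528 (R=-1.3333) → pose (-4.9520, 2.0987, 0.4528)

(-4.9520, 2.0987, 0.4528)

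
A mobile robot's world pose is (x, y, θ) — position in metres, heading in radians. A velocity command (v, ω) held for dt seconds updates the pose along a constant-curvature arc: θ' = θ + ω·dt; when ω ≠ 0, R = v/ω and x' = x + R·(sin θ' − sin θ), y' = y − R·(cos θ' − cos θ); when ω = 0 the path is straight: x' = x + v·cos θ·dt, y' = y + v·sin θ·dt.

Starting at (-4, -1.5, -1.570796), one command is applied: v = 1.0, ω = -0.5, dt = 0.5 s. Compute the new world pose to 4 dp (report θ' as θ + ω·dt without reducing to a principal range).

θ' = -1.5708 + -0.5·0.5 = -1.8208
R = v/ω = 1.0/-0.5 = -2.0000
x' = -4 + -2.0000·(sin -1.8208 − sin -1.5708) = -4.0622
y' = -1.5 − -2.0000·(cos -1.8208 − cos -1.5708) = -1.9948

(-4.0622, -1.9948, -1.8208)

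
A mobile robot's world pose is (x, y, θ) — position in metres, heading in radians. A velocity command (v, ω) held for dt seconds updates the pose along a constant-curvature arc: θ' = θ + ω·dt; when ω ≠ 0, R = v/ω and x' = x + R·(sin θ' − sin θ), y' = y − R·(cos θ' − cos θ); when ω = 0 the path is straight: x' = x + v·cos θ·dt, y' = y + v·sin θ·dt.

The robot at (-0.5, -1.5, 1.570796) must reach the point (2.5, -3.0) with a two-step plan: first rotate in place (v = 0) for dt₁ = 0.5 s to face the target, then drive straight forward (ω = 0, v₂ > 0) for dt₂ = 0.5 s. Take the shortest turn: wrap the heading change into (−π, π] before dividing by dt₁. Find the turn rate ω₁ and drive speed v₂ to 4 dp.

heading to target = atan2(-3−-1.5, 2.5−-0.5) = -0.4636
Δθ = wrap(-0.4636 − 1.5708) = -2.0344; ω₁ = Δθ/dt₁ = -4.0689
distance = √((2.5−-0.5)² + (-3−-1.5)²) = 3.3541; v₂ = distance/dt₂ = 6.7082

ω₁ = -4.0689, v₂ = 6.7082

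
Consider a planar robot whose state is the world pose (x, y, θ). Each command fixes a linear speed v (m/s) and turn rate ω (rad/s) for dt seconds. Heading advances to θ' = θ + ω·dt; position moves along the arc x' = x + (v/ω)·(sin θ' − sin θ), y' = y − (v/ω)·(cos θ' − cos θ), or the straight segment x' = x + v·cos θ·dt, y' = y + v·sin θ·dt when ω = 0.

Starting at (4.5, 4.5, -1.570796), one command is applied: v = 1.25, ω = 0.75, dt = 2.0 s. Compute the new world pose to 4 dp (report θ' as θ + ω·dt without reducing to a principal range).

(6.0488, 2.8375, -0.0708)

θ' = -1.5708 + 0.75·2.0 = -0.0708
R = v/ω = 1.25/0.75 = 1.6667
x' = 4.5 + 1.6667·(sin -0.0708 − sin -1.5708) = 6.0488
y' = 4.5 − 1.6667·(cos -0.0708 − cos -1.5708) = 2.8375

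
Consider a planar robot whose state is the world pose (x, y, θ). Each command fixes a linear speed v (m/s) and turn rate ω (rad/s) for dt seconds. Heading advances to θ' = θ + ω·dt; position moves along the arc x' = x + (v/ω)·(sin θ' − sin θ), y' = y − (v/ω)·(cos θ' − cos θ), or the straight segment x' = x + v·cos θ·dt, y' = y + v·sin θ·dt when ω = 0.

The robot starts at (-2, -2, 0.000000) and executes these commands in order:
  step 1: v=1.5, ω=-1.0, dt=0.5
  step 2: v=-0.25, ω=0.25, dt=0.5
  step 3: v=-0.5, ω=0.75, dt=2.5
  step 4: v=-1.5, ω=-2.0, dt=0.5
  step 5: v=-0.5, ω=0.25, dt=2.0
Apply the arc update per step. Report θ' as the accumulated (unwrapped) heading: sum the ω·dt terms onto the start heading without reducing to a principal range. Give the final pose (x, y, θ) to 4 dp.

(-3.4158, -3.9836, 1.0000)

step 1: θ'=-0.5000 (R=-1.5000) → pose (-1.2809, -2.1836, -0.5000)
step 2: θ'=-0.3750 (R=-1.0000) → pose (-1.3940, -2.1307, -0.3750)
step 3: θ'=1.5000 (R=-0.6667) → pose (-2.3032, -2.7039, 1.5000)
step 4: θ'=0.5000 (R=0.7500) → pose (-2.6917, -3.3090, 0.5000)
step 5: θ'=1.0000 (R=-2.0000) → pose (-3.4158, -3.9836, 1.0000)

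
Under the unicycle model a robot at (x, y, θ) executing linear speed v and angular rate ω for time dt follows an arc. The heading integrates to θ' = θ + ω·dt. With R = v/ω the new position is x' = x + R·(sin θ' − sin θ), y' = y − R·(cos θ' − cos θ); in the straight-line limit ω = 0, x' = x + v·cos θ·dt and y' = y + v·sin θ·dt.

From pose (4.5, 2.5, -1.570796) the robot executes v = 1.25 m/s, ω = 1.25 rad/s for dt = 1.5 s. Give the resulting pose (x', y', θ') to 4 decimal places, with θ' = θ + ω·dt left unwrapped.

θ' = -1.5708 + 1.25·1.5 = 0.3042
R = v/ω = 1.25/1.25 = 1.0000
x' = 4.5 + 1.0000·(sin 0.3042 − sin -1.5708) = 5.7995
y' = 2.5 − 1.0000·(cos 0.3042 − cos -1.5708) = 1.5459

(5.7995, 1.5459, 0.3042)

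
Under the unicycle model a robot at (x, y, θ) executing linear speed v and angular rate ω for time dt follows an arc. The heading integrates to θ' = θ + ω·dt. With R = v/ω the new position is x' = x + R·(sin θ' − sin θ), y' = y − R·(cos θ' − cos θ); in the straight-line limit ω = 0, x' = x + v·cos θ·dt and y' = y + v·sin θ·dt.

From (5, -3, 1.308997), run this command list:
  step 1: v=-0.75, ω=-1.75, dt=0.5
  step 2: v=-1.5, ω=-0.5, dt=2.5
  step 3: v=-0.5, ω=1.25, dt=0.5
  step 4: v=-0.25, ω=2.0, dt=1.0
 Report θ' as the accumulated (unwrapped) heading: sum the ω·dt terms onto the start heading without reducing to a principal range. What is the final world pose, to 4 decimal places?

(0.9589, -2.6450, 1.8090)

step 1: θ'=0.4340 (R=0.4286) → pose (4.7662, -3.2779, 0.4340)
step 2: θ'=-0.8160 (R=3.0000) → pose (1.3195, -2.6115, -0.8160)
step 3: θ'=-0.1910 (R=-0.4000) → pose (1.1041, -2.4928, -0.1910)
step 4: θ'=1.8090 (R=-0.1250) → pose (0.9589, -2.6450, 1.8090)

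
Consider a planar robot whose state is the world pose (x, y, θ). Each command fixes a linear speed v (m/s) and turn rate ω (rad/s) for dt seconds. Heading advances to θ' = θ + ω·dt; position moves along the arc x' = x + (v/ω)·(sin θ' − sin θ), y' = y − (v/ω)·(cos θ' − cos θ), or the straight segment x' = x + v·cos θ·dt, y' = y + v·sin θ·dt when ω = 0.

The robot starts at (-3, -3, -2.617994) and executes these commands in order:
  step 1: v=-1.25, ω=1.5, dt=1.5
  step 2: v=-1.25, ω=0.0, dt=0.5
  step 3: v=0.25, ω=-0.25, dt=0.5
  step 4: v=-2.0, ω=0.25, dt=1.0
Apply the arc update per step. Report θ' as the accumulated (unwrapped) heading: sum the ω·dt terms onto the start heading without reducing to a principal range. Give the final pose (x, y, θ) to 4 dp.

step 1: θ'=-0.3680 (R=-0.8333) → pose (-3.1169, -1.5008, -0.3680)
step 2: θ'=-0.3680 (straight) → pose (-3.7000, -1.2759, -0.3680)
step 3: θ'=-0.4930 (R=-1.0000) → pose (-3.5865, -1.3281, -0.4930)
step 4: θ'=-0.2430 (R=-8.0000) → pose (-5.4478, -0.6104, -0.2430)

(-5.4478, -0.6104, -0.2430)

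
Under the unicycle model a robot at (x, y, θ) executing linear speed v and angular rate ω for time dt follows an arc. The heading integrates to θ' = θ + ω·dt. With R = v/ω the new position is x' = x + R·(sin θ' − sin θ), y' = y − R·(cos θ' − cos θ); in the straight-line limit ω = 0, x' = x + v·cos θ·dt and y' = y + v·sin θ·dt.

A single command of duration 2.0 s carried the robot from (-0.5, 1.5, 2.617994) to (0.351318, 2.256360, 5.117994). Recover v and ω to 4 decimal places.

v = -0.7500, ω = 1.2500

Δθ = 5.117994 − 2.617994 = 2.500000
ω = Δθ/dt = 2.500000/2.0 = 1.2500
R = Δx/(sin θ' − sin θ) = -0.6000
v = R·ω = -0.6000·1.2500 = -0.7500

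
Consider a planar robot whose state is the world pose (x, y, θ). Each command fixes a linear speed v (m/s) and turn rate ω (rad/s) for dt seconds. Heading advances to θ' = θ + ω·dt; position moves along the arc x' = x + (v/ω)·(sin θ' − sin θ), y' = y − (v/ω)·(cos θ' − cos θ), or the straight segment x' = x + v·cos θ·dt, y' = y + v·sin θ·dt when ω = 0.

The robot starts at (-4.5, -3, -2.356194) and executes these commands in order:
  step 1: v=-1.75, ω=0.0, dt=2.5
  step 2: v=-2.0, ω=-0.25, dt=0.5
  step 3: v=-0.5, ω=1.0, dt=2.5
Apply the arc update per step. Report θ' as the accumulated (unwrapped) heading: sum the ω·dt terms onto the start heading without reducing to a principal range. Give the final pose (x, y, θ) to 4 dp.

step 1: θ'=-2.3562 (straight) → pose (-1.4064, 0.0936, -2.3562)
step 2: θ'=-2.4812 (R=8.0000) → pose (-0.6570, 0.7547, -2.4812)
step 3: θ'=0.0188 (R=-0.5000) → pose (-0.9731, 1.6495, 0.0188)

(-0.9731, 1.6495, 0.0188)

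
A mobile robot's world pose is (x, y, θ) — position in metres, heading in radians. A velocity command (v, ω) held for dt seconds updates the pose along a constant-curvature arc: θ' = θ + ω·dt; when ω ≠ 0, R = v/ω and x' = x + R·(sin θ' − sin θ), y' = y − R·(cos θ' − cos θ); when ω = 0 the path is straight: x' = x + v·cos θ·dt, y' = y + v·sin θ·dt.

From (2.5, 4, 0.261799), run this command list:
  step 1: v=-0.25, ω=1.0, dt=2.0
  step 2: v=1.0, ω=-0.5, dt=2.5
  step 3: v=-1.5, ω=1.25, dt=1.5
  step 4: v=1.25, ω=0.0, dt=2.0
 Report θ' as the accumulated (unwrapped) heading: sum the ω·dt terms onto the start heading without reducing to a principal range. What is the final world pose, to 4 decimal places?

step 1: θ'=2.2618 (R=-0.2500) → pose (2.3721, 3.5992, 2.2618)
step 2: θ'=1.0118 (R=-2.0000) → pose (2.2177, 5.9345, 1.0118)
step 3: θ'=2.8868 (R=-1.2000) → pose (2.9326, 4.1368, 2.8868)
step 4: θ'=2.8868 (straight) → pose (0.5133, 4.7669, 2.8868)

(0.5133, 4.7669, 2.8868)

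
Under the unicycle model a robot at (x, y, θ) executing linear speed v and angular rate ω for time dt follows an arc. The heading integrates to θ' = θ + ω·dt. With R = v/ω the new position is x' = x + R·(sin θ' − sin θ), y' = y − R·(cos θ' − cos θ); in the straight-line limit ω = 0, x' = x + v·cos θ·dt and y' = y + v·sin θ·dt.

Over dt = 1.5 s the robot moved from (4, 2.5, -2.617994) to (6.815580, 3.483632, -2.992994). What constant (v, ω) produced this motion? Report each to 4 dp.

v = -2.0000, ω = -0.2500

Δθ = -2.992994 − -2.617994 = -0.375000
ω = Δθ/dt = -0.375000/1.5 = -0.2500
R = Δx/(sin θ' − sin θ) = 8.0000
v = R·ω = 8.0000·-0.2500 = -2.0000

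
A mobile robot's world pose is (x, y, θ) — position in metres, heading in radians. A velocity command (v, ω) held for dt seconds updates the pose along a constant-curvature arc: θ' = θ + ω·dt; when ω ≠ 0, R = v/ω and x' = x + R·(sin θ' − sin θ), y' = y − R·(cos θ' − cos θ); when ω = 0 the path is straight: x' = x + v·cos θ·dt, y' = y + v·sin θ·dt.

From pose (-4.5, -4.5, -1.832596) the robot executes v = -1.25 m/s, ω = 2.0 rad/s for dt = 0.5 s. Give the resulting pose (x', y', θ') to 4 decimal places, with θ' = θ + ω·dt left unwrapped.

(-4.6414, -3.9176, -0.8326)

θ' = -1.8326 + 2.0·0.5 = -0.8326
R = v/ω = -1.25/2.0 = -0.6250
x' = -4.5 + -0.6250·(sin -0.8326 − sin -1.8326) = -4.6414
y' = -4.5 − -0.6250·(cos -0.8326 − cos -1.8326) = -3.9176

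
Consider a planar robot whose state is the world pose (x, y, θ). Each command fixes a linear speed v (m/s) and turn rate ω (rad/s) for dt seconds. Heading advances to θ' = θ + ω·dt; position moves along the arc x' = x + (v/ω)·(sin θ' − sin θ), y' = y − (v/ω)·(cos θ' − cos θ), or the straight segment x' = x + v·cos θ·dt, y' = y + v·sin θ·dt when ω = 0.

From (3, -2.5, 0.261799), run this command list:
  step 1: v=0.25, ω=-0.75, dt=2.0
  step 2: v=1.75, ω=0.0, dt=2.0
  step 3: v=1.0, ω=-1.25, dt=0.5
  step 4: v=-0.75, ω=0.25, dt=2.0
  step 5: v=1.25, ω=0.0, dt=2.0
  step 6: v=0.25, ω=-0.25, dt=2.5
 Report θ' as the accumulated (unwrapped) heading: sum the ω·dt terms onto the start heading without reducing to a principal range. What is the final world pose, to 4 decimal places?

(5.0678, -8.0879, -1.9882)

step 1: θ'=-1.2382 (R=-0.3333) → pose (3.4013, -2.7131, -1.2382)
step 2: θ'=-1.2382 (straight) → pose (4.5441, -6.0213, -1.2382)
step 3: θ'=-1.8632 (R=-0.8000) → pose (4.5540, -6.5131, -1.8632)
step 4: θ'=-1.3632 (R=-3.0000) → pose (4.6169, -5.0300, -1.3632)
step 5: θ'=-1.3632 (straight) → pose (5.1322, -7.4764, -1.3632)
step 6: θ'=-1.9882 (R=-1.0000) → pose (5.0678, -8.0879, -1.9882)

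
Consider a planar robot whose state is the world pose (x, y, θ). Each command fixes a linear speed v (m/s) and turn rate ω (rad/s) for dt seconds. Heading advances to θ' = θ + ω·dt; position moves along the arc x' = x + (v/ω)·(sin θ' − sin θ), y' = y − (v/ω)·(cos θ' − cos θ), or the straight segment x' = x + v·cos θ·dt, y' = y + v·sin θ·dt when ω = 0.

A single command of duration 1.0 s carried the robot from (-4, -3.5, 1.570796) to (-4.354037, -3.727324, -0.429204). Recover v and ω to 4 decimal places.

Δθ = -0.429204 − 1.570796 = -2.000000
ω = Δθ/dt = -2.000000/1.0 = -2.0000
R = Δx/(sin θ' − sin θ) = 0.2500
v = R·ω = 0.2500·-2.0000 = -0.5000

v = -0.5000, ω = -2.0000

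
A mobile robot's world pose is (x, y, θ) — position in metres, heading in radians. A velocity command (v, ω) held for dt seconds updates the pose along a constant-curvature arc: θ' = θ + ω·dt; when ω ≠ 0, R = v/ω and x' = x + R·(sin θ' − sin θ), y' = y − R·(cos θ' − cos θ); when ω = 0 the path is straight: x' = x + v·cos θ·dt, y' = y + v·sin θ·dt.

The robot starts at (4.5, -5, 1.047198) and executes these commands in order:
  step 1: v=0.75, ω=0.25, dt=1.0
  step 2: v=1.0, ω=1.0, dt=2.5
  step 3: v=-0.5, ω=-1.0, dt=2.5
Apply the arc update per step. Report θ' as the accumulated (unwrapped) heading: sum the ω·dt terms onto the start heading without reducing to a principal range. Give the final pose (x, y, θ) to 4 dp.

(4.0041, -3.7792, 1.2972)

step 1: θ'=1.2972 (R=3.0000) → pose (4.7903, -4.3106, 1.2972)
step 2: θ'=3.7972 (R=1.0000) → pose (3.2179, -3.2477, 3.7972)
step 3: θ'=1.2972 (R=0.5000) → pose (4.0041, -3.7792, 1.2972)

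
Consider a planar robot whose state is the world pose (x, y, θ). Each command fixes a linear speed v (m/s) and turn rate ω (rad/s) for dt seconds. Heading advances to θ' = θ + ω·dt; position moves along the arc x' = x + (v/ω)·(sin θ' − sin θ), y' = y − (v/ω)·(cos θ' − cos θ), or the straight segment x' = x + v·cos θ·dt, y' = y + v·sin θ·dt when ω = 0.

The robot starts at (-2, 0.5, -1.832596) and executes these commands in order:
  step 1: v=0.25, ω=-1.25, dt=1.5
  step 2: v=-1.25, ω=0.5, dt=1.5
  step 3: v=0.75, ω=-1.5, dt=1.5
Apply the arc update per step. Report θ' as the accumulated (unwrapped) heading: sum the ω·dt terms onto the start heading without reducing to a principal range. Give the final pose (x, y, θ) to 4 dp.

step 1: θ'=-3.7076 (R=-0.2000) → pose (-2.3004, 0.3830, -3.7076)
step 2: θ'=-2.9576 (R=-2.5000) → pose (-0.5024, 0.0353, -2.9576)
step 3: θ'=-5.2076 (R=-0.5000) → pose (-1.0338, 0.7644, -5.2076)

(-1.0338, 0.7644, -5.2076)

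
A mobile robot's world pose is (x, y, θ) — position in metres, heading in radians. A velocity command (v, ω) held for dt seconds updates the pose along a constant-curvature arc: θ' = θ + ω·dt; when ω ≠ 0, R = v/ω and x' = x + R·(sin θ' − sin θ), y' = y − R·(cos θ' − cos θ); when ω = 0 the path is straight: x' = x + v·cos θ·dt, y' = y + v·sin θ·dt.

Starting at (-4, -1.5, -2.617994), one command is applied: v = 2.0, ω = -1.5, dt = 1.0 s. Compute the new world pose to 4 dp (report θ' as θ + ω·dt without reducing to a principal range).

θ' = -2.6180 + -1.5·1.0 = -4.1180
R = v/ω = 2.0/-1.5 = -1.3333
x' = -4 + -1.3333·(sin -4.1180 − sin -2.6180) = -5.7713
y' = -1.5 − -1.3333·(cos -4.1180 − cos -2.6180) = -1.0920

(-5.7713, -1.0920, -4.1180)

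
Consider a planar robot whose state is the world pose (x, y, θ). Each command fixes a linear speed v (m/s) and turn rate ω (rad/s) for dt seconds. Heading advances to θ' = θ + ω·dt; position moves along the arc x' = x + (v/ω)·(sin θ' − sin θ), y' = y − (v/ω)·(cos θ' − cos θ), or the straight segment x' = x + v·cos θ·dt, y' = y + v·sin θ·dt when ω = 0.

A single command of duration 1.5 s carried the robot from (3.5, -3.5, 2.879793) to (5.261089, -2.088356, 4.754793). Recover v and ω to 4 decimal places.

v = -1.7500, ω = 1.2500

Δθ = 4.754793 − 2.879793 = 1.875000
ω = Δθ/dt = 1.875000/1.5 = 1.2500
R = Δx/(sin θ' − sin θ) = -1.4000
v = R·ω = -1.4000·1.2500 = -1.7500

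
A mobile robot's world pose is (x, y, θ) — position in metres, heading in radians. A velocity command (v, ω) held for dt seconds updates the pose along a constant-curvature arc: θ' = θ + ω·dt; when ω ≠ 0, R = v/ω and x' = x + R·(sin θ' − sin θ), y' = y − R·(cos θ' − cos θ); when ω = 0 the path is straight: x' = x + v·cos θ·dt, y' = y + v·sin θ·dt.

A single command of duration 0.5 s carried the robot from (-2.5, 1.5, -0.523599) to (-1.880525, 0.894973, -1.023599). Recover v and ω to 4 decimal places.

v = 1.7500, ω = -1.0000

Δθ = -1.023599 − -0.523599 = -0.500000
ω = Δθ/dt = -0.500000/0.5 = -1.0000
R = Δx/(sin θ' − sin θ) = -1.7500
v = R·ω = -1.7500·-1.0000 = 1.7500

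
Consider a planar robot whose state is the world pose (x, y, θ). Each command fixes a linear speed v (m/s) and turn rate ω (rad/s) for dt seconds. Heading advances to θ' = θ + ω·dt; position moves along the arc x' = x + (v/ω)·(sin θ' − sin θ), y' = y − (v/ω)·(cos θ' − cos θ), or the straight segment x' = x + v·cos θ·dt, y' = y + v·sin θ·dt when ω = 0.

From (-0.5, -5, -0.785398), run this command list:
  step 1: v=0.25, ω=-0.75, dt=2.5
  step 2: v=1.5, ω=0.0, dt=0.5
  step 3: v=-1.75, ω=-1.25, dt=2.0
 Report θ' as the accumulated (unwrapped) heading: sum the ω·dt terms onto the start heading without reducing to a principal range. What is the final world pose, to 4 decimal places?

(0.6636, -7.7258, -5.1604)

step 1: θ'=-2.6604 (R=-0.3333) → pose (-0.5814, -5.5312, -2.6604)
step 2: θ'=-2.6604 (straight) → pose (-1.2463, -5.8783, -2.6604)
step 3: θ'=-5.1604 (R=1.4000) → pose (0.6636, -7.7258, -5.1604)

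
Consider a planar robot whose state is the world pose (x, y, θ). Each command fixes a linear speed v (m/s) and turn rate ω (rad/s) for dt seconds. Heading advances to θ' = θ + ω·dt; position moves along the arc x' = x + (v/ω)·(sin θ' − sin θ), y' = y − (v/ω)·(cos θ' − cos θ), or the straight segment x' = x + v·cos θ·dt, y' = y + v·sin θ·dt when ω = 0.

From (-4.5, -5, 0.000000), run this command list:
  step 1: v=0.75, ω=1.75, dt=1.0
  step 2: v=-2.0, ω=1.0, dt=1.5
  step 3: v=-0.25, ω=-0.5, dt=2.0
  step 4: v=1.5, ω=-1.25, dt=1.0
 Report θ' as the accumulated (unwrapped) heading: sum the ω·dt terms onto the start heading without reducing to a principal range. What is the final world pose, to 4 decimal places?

step 1: θ'=1.7500 (R=0.4286) → pose (-4.0783, -4.4950, 1.7500)
step 2: θ'=3.2500 (R=-2.0000) → pose (-1.8939, -6.1268, 3.2500)
step 3: θ'=2.2500 (R=0.5000) → pose (-1.4508, -6.3098, 2.2500)
step 4: θ'=1.0000 (R=-1.2000) → pose (-1.5269, -4.9076, 1.0000)

(-1.5269, -4.9076, 1.0000)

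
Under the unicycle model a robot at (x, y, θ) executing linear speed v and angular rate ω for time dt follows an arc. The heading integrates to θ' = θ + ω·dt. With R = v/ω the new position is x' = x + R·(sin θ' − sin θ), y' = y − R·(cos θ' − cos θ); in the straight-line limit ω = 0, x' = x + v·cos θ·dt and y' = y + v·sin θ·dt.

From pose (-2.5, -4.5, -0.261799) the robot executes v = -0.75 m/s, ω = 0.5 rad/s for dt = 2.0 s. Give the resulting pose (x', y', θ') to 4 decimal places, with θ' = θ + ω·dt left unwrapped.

(-3.8977, -4.8394, 0.7382)

θ' = -0.2618 + 0.5·2.0 = 0.7382
R = v/ω = -0.75/0.5 = -1.5000
x' = -2.5 + -1.5000·(sin 0.7382 − sin -0.2618) = -3.8977
y' = -4.5 − -1.5000·(cos 0.7382 − cos -0.2618) = -4.8394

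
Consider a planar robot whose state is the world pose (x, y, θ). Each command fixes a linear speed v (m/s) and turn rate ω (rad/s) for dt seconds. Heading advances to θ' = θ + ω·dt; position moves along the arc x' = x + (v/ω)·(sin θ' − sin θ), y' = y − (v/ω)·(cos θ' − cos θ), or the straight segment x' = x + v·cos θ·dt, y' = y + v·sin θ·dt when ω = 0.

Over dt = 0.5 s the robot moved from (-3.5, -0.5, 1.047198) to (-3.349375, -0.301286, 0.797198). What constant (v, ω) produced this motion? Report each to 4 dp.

Δθ = 0.797198 − 1.047198 = -0.250000
ω = Δθ/dt = -0.250000/0.5 = -0.5000
R = −Δy/(cos θ' − cos θ) = -1.0000
v = R·ω = -1.0000·-0.5000 = 0.5000

v = 0.5000, ω = -0.5000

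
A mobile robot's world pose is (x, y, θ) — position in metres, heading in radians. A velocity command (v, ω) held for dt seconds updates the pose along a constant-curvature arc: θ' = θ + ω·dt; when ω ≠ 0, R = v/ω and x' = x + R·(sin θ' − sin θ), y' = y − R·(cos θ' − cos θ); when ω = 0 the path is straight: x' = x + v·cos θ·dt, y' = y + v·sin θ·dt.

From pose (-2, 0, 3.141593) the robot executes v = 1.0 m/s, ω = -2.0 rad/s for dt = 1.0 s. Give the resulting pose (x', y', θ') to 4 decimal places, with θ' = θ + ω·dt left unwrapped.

(-2.4546, 0.7081, 1.1416)

θ' = 3.1416 + -2.0·1.0 = 1.1416
R = v/ω = 1.0/-2.0 = -0.5000
x' = -2 + -0.5000·(sin 1.1416 − sin 3.1416) = -2.4546
y' = 0 − -0.5000·(cos 1.1416 − cos 3.1416) = 0.7081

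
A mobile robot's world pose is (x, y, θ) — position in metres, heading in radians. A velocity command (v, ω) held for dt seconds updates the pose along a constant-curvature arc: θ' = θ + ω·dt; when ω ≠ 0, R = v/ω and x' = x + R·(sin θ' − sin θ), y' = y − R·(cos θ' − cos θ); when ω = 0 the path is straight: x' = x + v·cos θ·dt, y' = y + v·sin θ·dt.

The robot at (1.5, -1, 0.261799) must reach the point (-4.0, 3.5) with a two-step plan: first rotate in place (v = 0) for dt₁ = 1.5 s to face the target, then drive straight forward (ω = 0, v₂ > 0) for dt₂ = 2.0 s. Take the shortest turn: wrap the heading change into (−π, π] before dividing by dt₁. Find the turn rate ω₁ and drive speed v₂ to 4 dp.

heading to target = atan2(3.5−-1, -4−1.5) = 2.4559
Δθ = wrap(2.4559 − 0.2618) = 2.1941; ω₁ = Δθ/dt₁ = 1.4627
distance = √((-4−1.5)² + (3.5−-1)²) = 7.1063; v₂ = distance/dt₂ = 3.5532

ω₁ = 1.4627, v₂ = 3.5532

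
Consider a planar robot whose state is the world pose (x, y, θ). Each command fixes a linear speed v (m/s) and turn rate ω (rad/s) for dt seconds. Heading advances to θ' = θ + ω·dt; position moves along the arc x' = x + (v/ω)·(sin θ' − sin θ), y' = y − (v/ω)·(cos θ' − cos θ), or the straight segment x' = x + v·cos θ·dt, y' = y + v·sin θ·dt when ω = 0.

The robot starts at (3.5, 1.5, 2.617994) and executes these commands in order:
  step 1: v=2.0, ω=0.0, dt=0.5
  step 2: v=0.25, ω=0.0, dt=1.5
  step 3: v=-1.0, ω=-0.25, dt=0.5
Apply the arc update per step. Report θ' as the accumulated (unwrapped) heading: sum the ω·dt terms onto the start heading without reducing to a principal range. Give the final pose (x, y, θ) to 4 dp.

step 1: θ'=2.6180 (straight) → pose (2.6340, 2.0000, 2.6180)
step 2: θ'=2.6180 (straight) → pose (2.3092, 2.1875, 2.6180)
step 3: θ'=2.4930 (R=4.0000) → pose (2.7255, 1.9111, 2.4930)

(2.7255, 1.9111, 2.4930)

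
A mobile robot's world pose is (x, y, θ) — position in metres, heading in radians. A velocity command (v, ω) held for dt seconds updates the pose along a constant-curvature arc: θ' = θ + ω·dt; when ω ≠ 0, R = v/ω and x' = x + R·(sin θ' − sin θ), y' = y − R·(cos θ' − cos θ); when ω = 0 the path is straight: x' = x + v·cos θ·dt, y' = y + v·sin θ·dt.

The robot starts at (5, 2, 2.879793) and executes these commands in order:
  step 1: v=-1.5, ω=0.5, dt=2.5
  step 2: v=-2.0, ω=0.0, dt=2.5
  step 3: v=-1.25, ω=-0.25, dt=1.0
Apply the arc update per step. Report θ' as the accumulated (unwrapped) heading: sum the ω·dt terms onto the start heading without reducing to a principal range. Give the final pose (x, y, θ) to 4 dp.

step 1: θ'=4.1298 (R=-3.0000) → pose (8.2816, 3.2472, 4.1298)
step 2: θ'=4.1298 (straight) → pose (11.0325, 7.4224, 4.1298)
step 3: θ'=3.8798 (R=5.0000) → pose (11.8429, 8.3698, 3.8798)

(11.8429, 8.3698, 3.8798)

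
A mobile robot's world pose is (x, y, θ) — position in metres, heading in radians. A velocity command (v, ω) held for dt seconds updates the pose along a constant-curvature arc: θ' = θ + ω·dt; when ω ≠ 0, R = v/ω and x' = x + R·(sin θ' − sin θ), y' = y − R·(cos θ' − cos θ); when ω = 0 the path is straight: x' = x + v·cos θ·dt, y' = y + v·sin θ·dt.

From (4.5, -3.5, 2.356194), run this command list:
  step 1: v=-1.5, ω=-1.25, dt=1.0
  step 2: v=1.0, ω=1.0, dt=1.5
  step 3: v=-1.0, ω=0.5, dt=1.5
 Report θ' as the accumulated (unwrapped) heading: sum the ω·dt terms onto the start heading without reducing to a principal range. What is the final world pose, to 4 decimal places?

step 1: θ'=1.1062 (R=1.2000) → pose (4.7243, -4.8862, 1.1062)
step 2: θ'=2.6062 (R=1.0000) → pose (4.3405, -3.5781, 2.6062)
step 3: θ'=3.3562 (R=-2.0000) → pose (5.7867, -3.8121, 3.3562)

(5.7867, -3.8121, 3.3562)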